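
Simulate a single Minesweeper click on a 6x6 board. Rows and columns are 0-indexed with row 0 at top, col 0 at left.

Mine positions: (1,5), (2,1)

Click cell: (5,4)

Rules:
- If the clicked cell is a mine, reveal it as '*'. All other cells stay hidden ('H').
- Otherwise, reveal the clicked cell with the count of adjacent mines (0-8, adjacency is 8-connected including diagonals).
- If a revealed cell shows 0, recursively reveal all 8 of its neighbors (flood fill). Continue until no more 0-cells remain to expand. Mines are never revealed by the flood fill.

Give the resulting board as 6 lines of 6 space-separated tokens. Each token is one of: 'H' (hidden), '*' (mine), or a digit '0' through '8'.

0 0 0 0 1 H
1 1 1 0 1 H
H H 1 0 1 1
1 1 1 0 0 0
0 0 0 0 0 0
0 0 0 0 0 0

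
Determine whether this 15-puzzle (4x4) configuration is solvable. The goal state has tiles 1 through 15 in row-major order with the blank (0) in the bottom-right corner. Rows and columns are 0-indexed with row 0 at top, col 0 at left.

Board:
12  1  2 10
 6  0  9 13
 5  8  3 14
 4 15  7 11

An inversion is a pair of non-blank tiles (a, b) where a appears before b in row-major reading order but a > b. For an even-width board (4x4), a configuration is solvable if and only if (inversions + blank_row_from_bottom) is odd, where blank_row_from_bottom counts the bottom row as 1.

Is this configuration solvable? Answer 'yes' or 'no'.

Inversions: 42
Blank is in row 1 (0-indexed from top), which is row 3 counting from the bottom (bottom = 1).
42 + 3 = 45, which is odd, so the puzzle is solvable.

Answer: yes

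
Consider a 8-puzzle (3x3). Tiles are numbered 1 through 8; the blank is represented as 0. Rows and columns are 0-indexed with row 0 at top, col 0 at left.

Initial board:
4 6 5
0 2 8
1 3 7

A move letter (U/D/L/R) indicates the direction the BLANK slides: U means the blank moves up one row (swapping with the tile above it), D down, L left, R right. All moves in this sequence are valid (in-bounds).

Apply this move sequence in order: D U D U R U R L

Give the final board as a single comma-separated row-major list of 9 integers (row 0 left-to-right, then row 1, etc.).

After move 1 (D):
4 6 5
1 2 8
0 3 7

After move 2 (U):
4 6 5
0 2 8
1 3 7

After move 3 (D):
4 6 5
1 2 8
0 3 7

After move 4 (U):
4 6 5
0 2 8
1 3 7

After move 5 (R):
4 6 5
2 0 8
1 3 7

After move 6 (U):
4 0 5
2 6 8
1 3 7

After move 7 (R):
4 5 0
2 6 8
1 3 7

After move 8 (L):
4 0 5
2 6 8
1 3 7

Answer: 4, 0, 5, 2, 6, 8, 1, 3, 7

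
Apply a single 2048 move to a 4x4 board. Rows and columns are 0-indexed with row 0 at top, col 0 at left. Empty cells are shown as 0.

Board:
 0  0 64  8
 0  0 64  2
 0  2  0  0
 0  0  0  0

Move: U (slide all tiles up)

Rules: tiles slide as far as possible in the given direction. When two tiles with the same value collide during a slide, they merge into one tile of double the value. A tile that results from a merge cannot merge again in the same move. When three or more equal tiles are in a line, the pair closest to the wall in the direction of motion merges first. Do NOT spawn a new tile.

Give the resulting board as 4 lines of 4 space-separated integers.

Slide up:
col 0: [0, 0, 0, 0] -> [0, 0, 0, 0]
col 1: [0, 0, 2, 0] -> [2, 0, 0, 0]
col 2: [64, 64, 0, 0] -> [128, 0, 0, 0]
col 3: [8, 2, 0, 0] -> [8, 2, 0, 0]

Answer:   0   2 128   8
  0   0   0   2
  0   0   0   0
  0   0   0   0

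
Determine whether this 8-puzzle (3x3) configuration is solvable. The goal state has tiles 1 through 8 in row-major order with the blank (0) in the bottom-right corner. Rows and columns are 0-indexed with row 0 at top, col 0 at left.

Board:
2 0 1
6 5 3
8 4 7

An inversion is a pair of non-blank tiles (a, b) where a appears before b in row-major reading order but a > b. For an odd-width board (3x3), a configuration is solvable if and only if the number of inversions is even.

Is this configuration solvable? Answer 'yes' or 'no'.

Answer: yes

Derivation:
Inversions (pairs i<j in row-major order where tile[i] > tile[j] > 0): 8
8 is even, so the puzzle is solvable.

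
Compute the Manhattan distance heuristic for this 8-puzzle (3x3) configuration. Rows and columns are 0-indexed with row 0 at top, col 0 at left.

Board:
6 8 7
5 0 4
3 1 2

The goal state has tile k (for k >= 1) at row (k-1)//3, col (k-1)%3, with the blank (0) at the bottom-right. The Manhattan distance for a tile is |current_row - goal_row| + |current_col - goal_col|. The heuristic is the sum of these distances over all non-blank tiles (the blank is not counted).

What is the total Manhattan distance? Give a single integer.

Answer: 22

Derivation:
Tile 6: at (0,0), goal (1,2), distance |0-1|+|0-2| = 3
Tile 8: at (0,1), goal (2,1), distance |0-2|+|1-1| = 2
Tile 7: at (0,2), goal (2,0), distance |0-2|+|2-0| = 4
Tile 5: at (1,0), goal (1,1), distance |1-1|+|0-1| = 1
Tile 4: at (1,2), goal (1,0), distance |1-1|+|2-0| = 2
Tile 3: at (2,0), goal (0,2), distance |2-0|+|0-2| = 4
Tile 1: at (2,1), goal (0,0), distance |2-0|+|1-0| = 3
Tile 2: at (2,2), goal (0,1), distance |2-0|+|2-1| = 3
Sum: 3 + 2 + 4 + 1 + 2 + 4 + 3 + 3 = 22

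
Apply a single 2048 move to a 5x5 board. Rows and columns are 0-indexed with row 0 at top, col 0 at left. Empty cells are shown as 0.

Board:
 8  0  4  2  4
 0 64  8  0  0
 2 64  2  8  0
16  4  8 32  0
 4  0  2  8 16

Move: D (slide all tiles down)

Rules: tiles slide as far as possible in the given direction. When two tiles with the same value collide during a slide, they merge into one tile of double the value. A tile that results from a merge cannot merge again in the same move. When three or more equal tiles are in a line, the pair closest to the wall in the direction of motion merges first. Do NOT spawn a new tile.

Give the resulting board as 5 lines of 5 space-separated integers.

Slide down:
col 0: [8, 0, 2, 16, 4] -> [0, 8, 2, 16, 4]
col 1: [0, 64, 64, 4, 0] -> [0, 0, 0, 128, 4]
col 2: [4, 8, 2, 8, 2] -> [4, 8, 2, 8, 2]
col 3: [2, 0, 8, 32, 8] -> [0, 2, 8, 32, 8]
col 4: [4, 0, 0, 0, 16] -> [0, 0, 0, 4, 16]

Answer:   0   0   4   0   0
  8   0   8   2   0
  2   0   2   8   0
 16 128   8  32   4
  4   4   2   8  16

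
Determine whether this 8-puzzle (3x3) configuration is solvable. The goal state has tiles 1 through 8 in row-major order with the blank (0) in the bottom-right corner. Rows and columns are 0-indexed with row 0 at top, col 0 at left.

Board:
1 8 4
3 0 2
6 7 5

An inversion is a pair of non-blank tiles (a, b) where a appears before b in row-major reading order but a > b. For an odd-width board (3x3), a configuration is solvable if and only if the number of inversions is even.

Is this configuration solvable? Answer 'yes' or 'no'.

Inversions (pairs i<j in row-major order where tile[i] > tile[j] > 0): 11
11 is odd, so the puzzle is not solvable.

Answer: no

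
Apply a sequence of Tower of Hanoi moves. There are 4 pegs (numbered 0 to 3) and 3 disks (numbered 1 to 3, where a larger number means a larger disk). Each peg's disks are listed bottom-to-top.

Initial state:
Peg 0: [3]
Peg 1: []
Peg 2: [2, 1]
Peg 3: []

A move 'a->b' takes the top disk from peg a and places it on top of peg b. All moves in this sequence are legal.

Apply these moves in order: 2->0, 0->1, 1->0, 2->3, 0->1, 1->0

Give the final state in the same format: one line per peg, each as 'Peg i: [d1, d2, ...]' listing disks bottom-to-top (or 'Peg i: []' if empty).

Answer: Peg 0: [3, 1]
Peg 1: []
Peg 2: []
Peg 3: [2]

Derivation:
After move 1 (2->0):
Peg 0: [3, 1]
Peg 1: []
Peg 2: [2]
Peg 3: []

After move 2 (0->1):
Peg 0: [3]
Peg 1: [1]
Peg 2: [2]
Peg 3: []

After move 3 (1->0):
Peg 0: [3, 1]
Peg 1: []
Peg 2: [2]
Peg 3: []

After move 4 (2->3):
Peg 0: [3, 1]
Peg 1: []
Peg 2: []
Peg 3: [2]

After move 5 (0->1):
Peg 0: [3]
Peg 1: [1]
Peg 2: []
Peg 3: [2]

After move 6 (1->0):
Peg 0: [3, 1]
Peg 1: []
Peg 2: []
Peg 3: [2]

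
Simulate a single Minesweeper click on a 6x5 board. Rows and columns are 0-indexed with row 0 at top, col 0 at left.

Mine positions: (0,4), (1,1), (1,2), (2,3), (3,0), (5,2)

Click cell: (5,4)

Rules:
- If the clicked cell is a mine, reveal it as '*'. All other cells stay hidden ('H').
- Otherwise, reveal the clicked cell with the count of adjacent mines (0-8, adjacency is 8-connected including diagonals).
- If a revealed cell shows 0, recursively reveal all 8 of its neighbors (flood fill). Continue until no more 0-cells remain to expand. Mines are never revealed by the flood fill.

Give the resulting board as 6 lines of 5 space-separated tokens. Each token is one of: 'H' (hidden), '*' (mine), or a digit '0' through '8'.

H H H H H
H H H H H
H H H H H
H H H 1 1
H H H 1 0
H H H 1 0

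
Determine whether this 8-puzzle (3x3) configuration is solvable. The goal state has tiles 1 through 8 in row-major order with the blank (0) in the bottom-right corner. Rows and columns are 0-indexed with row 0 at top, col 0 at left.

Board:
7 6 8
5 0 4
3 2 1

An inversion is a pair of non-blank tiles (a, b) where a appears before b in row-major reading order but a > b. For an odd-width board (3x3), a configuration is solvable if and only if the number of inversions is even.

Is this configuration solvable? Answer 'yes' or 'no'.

Answer: yes

Derivation:
Inversions (pairs i<j in row-major order where tile[i] > tile[j] > 0): 26
26 is even, so the puzzle is solvable.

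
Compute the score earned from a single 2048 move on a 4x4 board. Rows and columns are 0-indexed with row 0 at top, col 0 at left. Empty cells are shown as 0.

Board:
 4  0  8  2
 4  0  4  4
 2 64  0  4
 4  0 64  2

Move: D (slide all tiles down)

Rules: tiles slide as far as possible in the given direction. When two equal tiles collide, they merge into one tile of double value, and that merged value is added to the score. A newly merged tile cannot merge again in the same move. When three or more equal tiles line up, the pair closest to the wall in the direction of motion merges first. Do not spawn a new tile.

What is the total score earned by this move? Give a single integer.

Slide down:
col 0: [4, 4, 2, 4] -> [0, 8, 2, 4]  score +8 (running 8)
col 1: [0, 0, 64, 0] -> [0, 0, 0, 64]  score +0 (running 8)
col 2: [8, 4, 0, 64] -> [0, 8, 4, 64]  score +0 (running 8)
col 3: [2, 4, 4, 2] -> [0, 2, 8, 2]  score +8 (running 16)
Board after move:
 0  0  0  0
 8  0  8  2
 2  0  4  8
 4 64 64  2

Answer: 16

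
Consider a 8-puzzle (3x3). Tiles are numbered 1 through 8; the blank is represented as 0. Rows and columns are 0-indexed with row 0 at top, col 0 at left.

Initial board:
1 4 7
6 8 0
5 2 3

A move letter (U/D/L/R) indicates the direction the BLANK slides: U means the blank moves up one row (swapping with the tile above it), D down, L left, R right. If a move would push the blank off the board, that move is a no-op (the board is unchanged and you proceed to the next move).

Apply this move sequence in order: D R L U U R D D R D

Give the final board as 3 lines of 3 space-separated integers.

After move 1 (D):
1 4 7
6 8 3
5 2 0

After move 2 (R):
1 4 7
6 8 3
5 2 0

After move 3 (L):
1 4 7
6 8 3
5 0 2

After move 4 (U):
1 4 7
6 0 3
5 8 2

After move 5 (U):
1 0 7
6 4 3
5 8 2

After move 6 (R):
1 7 0
6 4 3
5 8 2

After move 7 (D):
1 7 3
6 4 0
5 8 2

After move 8 (D):
1 7 3
6 4 2
5 8 0

After move 9 (R):
1 7 3
6 4 2
5 8 0

After move 10 (D):
1 7 3
6 4 2
5 8 0

Answer: 1 7 3
6 4 2
5 8 0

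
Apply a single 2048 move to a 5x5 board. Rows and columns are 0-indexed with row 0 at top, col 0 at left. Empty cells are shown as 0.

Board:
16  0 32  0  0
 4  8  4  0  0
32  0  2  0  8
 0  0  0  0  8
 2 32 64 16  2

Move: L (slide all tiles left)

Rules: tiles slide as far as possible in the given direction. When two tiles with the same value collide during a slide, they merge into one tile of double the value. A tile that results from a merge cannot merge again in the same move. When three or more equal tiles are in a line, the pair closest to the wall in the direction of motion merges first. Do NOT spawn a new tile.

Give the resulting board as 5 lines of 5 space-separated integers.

Answer: 16 32  0  0  0
 4  8  4  0  0
32  2  8  0  0
 8  0  0  0  0
 2 32 64 16  2

Derivation:
Slide left:
row 0: [16, 0, 32, 0, 0] -> [16, 32, 0, 0, 0]
row 1: [4, 8, 4, 0, 0] -> [4, 8, 4, 0, 0]
row 2: [32, 0, 2, 0, 8] -> [32, 2, 8, 0, 0]
row 3: [0, 0, 0, 0, 8] -> [8, 0, 0, 0, 0]
row 4: [2, 32, 64, 16, 2] -> [2, 32, 64, 16, 2]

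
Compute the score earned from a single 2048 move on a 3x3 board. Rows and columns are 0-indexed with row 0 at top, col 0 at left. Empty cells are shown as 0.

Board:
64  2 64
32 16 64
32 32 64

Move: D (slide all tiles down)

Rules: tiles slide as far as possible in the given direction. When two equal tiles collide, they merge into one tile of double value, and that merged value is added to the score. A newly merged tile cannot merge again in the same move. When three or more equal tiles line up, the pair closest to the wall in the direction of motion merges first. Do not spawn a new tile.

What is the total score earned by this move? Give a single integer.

Answer: 192

Derivation:
Slide down:
col 0: [64, 32, 32] -> [0, 64, 64]  score +64 (running 64)
col 1: [2, 16, 32] -> [2, 16, 32]  score +0 (running 64)
col 2: [64, 64, 64] -> [0, 64, 128]  score +128 (running 192)
Board after move:
  0   2   0
 64  16  64
 64  32 128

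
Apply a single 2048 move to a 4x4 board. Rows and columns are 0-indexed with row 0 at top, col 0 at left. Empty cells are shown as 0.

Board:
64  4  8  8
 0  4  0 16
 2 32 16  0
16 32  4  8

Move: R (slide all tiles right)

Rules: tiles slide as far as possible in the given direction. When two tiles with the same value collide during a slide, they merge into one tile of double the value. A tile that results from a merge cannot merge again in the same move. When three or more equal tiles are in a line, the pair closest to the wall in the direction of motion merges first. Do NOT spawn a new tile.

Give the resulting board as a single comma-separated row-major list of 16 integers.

Slide right:
row 0: [64, 4, 8, 8] -> [0, 64, 4, 16]
row 1: [0, 4, 0, 16] -> [0, 0, 4, 16]
row 2: [2, 32, 16, 0] -> [0, 2, 32, 16]
row 3: [16, 32, 4, 8] -> [16, 32, 4, 8]

Answer: 0, 64, 4, 16, 0, 0, 4, 16, 0, 2, 32, 16, 16, 32, 4, 8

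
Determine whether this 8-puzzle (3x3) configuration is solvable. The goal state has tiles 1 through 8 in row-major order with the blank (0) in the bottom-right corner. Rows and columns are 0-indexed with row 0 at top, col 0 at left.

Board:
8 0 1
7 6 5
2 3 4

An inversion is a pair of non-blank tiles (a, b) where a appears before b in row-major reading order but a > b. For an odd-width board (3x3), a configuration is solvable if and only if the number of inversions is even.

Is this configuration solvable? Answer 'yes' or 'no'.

Inversions (pairs i<j in row-major order where tile[i] > tile[j] > 0): 19
19 is odd, so the puzzle is not solvable.

Answer: no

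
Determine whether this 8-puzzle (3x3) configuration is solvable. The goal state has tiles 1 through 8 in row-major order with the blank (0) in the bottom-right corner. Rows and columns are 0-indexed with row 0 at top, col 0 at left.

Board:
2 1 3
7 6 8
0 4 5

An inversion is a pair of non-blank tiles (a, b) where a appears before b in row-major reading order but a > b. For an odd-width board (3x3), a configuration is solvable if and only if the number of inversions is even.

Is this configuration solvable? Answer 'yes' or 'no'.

Inversions (pairs i<j in row-major order where tile[i] > tile[j] > 0): 8
8 is even, so the puzzle is solvable.

Answer: yes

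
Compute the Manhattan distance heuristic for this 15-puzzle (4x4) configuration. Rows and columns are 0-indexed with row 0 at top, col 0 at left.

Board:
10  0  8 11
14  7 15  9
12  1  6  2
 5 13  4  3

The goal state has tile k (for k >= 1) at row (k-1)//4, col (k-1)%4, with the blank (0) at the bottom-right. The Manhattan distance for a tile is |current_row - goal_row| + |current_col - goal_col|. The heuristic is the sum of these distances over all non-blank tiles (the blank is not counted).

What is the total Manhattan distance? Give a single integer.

Answer: 41

Derivation:
Tile 10: at (0,0), goal (2,1), distance |0-2|+|0-1| = 3
Tile 8: at (0,2), goal (1,3), distance |0-1|+|2-3| = 2
Tile 11: at (0,3), goal (2,2), distance |0-2|+|3-2| = 3
Tile 14: at (1,0), goal (3,1), distance |1-3|+|0-1| = 3
Tile 7: at (1,1), goal (1,2), distance |1-1|+|1-2| = 1
Tile 15: at (1,2), goal (3,2), distance |1-3|+|2-2| = 2
Tile 9: at (1,3), goal (2,0), distance |1-2|+|3-0| = 4
Tile 12: at (2,0), goal (2,3), distance |2-2|+|0-3| = 3
Tile 1: at (2,1), goal (0,0), distance |2-0|+|1-0| = 3
Tile 6: at (2,2), goal (1,1), distance |2-1|+|2-1| = 2
Tile 2: at (2,3), goal (0,1), distance |2-0|+|3-1| = 4
Tile 5: at (3,0), goal (1,0), distance |3-1|+|0-0| = 2
Tile 13: at (3,1), goal (3,0), distance |3-3|+|1-0| = 1
Tile 4: at (3,2), goal (0,3), distance |3-0|+|2-3| = 4
Tile 3: at (3,3), goal (0,2), distance |3-0|+|3-2| = 4
Sum: 3 + 2 + 3 + 3 + 1 + 2 + 4 + 3 + 3 + 2 + 4 + 2 + 1 + 4 + 4 = 41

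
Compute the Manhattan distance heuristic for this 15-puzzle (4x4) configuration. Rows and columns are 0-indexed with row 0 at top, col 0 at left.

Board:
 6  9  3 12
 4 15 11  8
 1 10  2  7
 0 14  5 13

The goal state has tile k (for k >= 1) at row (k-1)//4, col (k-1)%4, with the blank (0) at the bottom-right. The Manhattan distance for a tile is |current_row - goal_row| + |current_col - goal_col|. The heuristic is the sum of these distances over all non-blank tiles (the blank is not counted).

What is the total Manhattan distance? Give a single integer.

Answer: 29

Derivation:
Tile 6: (0,0)->(1,1) = 2
Tile 9: (0,1)->(2,0) = 3
Tile 3: (0,2)->(0,2) = 0
Tile 12: (0,3)->(2,3) = 2
Tile 4: (1,0)->(0,3) = 4
Tile 15: (1,1)->(3,2) = 3
Tile 11: (1,2)->(2,2) = 1
Tile 8: (1,3)->(1,3) = 0
Tile 1: (2,0)->(0,0) = 2
Tile 10: (2,1)->(2,1) = 0
Tile 2: (2,2)->(0,1) = 3
Tile 7: (2,3)->(1,2) = 2
Tile 14: (3,1)->(3,1) = 0
Tile 5: (3,2)->(1,0) = 4
Tile 13: (3,3)->(3,0) = 3
Sum: 2 + 3 + 0 + 2 + 4 + 3 + 1 + 0 + 2 + 0 + 3 + 2 + 0 + 4 + 3 = 29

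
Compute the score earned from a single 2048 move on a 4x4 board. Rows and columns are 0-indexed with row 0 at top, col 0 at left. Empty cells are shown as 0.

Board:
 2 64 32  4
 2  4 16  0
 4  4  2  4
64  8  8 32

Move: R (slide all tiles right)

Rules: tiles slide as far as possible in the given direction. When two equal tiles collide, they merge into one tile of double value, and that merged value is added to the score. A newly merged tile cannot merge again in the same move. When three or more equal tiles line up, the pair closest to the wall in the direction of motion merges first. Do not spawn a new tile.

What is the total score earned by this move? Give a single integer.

Answer: 24

Derivation:
Slide right:
row 0: [2, 64, 32, 4] -> [2, 64, 32, 4]  score +0 (running 0)
row 1: [2, 4, 16, 0] -> [0, 2, 4, 16]  score +0 (running 0)
row 2: [4, 4, 2, 4] -> [0, 8, 2, 4]  score +8 (running 8)
row 3: [64, 8, 8, 32] -> [0, 64, 16, 32]  score +16 (running 24)
Board after move:
 2 64 32  4
 0  2  4 16
 0  8  2  4
 0 64 16 32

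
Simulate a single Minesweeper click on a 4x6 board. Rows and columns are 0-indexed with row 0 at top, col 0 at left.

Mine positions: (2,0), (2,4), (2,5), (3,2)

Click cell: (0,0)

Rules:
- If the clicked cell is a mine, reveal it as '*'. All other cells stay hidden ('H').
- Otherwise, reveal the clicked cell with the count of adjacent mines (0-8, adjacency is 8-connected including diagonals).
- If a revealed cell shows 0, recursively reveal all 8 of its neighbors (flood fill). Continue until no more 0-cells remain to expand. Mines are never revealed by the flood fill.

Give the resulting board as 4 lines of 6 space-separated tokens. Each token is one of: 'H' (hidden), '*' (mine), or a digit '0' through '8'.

0 0 0 0 0 0
1 1 0 1 2 2
H 2 1 2 H H
H H H H H H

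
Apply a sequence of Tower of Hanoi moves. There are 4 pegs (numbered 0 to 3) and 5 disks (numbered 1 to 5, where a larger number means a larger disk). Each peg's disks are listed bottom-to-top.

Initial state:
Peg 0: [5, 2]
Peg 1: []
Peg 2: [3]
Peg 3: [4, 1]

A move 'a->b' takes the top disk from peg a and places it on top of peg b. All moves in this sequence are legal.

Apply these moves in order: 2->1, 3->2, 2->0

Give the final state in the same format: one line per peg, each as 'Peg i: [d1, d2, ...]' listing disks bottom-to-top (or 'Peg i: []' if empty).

After move 1 (2->1):
Peg 0: [5, 2]
Peg 1: [3]
Peg 2: []
Peg 3: [4, 1]

After move 2 (3->2):
Peg 0: [5, 2]
Peg 1: [3]
Peg 2: [1]
Peg 3: [4]

After move 3 (2->0):
Peg 0: [5, 2, 1]
Peg 1: [3]
Peg 2: []
Peg 3: [4]

Answer: Peg 0: [5, 2, 1]
Peg 1: [3]
Peg 2: []
Peg 3: [4]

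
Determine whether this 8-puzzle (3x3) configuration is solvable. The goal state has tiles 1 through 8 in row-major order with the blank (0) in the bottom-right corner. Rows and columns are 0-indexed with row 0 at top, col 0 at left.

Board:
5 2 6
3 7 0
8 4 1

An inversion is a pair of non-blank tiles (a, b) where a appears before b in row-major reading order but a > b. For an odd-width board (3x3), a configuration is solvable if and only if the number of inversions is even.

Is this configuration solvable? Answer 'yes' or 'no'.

Inversions (pairs i<j in row-major order where tile[i] > tile[j] > 0): 14
14 is even, so the puzzle is solvable.

Answer: yes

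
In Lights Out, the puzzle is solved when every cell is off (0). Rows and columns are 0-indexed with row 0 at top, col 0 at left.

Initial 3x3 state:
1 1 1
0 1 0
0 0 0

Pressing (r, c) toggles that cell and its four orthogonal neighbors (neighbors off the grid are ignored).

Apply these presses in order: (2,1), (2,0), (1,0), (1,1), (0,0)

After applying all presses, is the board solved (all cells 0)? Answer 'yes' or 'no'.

Answer: no

Derivation:
After press 1 at (2,1):
1 1 1
0 0 0
1 1 1

After press 2 at (2,0):
1 1 1
1 0 0
0 0 1

After press 3 at (1,0):
0 1 1
0 1 0
1 0 1

After press 4 at (1,1):
0 0 1
1 0 1
1 1 1

After press 5 at (0,0):
1 1 1
0 0 1
1 1 1

Lights still on: 7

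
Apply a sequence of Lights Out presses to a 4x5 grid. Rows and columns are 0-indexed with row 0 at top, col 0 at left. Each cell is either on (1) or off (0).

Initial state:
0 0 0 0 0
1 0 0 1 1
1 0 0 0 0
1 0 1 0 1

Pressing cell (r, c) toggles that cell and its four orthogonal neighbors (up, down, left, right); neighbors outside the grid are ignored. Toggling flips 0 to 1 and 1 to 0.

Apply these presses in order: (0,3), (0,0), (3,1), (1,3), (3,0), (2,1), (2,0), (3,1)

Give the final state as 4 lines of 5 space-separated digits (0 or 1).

Answer: 1 1 1 0 1
1 1 1 1 0
0 0 1 1 0
1 0 1 0 1

Derivation:
After press 1 at (0,3):
0 0 1 1 1
1 0 0 0 1
1 0 0 0 0
1 0 1 0 1

After press 2 at (0,0):
1 1 1 1 1
0 0 0 0 1
1 0 0 0 0
1 0 1 0 1

After press 3 at (3,1):
1 1 1 1 1
0 0 0 0 1
1 1 0 0 0
0 1 0 0 1

After press 4 at (1,3):
1 1 1 0 1
0 0 1 1 0
1 1 0 1 0
0 1 0 0 1

After press 5 at (3,0):
1 1 1 0 1
0 0 1 1 0
0 1 0 1 0
1 0 0 0 1

After press 6 at (2,1):
1 1 1 0 1
0 1 1 1 0
1 0 1 1 0
1 1 0 0 1

After press 7 at (2,0):
1 1 1 0 1
1 1 1 1 0
0 1 1 1 0
0 1 0 0 1

After press 8 at (3,1):
1 1 1 0 1
1 1 1 1 0
0 0 1 1 0
1 0 1 0 1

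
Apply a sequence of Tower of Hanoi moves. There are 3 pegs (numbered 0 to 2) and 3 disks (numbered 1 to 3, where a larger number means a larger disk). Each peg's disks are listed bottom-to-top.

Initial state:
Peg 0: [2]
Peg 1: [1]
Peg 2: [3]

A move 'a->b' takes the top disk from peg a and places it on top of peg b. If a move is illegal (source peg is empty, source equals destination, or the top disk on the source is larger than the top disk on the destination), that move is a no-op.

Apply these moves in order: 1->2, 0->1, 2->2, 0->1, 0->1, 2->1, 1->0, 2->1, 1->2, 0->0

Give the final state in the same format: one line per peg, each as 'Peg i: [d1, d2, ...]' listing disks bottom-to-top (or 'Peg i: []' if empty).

After move 1 (1->2):
Peg 0: [2]
Peg 1: []
Peg 2: [3, 1]

After move 2 (0->1):
Peg 0: []
Peg 1: [2]
Peg 2: [3, 1]

After move 3 (2->2):
Peg 0: []
Peg 1: [2]
Peg 2: [3, 1]

After move 4 (0->1):
Peg 0: []
Peg 1: [2]
Peg 2: [3, 1]

After move 5 (0->1):
Peg 0: []
Peg 1: [2]
Peg 2: [3, 1]

After move 6 (2->1):
Peg 0: []
Peg 1: [2, 1]
Peg 2: [3]

After move 7 (1->0):
Peg 0: [1]
Peg 1: [2]
Peg 2: [3]

After move 8 (2->1):
Peg 0: [1]
Peg 1: [2]
Peg 2: [3]

After move 9 (1->2):
Peg 0: [1]
Peg 1: []
Peg 2: [3, 2]

After move 10 (0->0):
Peg 0: [1]
Peg 1: []
Peg 2: [3, 2]

Answer: Peg 0: [1]
Peg 1: []
Peg 2: [3, 2]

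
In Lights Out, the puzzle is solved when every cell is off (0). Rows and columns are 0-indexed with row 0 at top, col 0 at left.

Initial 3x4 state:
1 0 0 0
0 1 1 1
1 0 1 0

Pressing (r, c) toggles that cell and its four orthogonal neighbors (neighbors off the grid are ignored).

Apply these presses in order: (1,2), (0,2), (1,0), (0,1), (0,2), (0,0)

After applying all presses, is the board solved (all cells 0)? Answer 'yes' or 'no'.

Answer: yes

Derivation:
After press 1 at (1,2):
1 0 1 0
0 0 0 0
1 0 0 0

After press 2 at (0,2):
1 1 0 1
0 0 1 0
1 0 0 0

After press 3 at (1,0):
0 1 0 1
1 1 1 0
0 0 0 0

After press 4 at (0,1):
1 0 1 1
1 0 1 0
0 0 0 0

After press 5 at (0,2):
1 1 0 0
1 0 0 0
0 0 0 0

After press 6 at (0,0):
0 0 0 0
0 0 0 0
0 0 0 0

Lights still on: 0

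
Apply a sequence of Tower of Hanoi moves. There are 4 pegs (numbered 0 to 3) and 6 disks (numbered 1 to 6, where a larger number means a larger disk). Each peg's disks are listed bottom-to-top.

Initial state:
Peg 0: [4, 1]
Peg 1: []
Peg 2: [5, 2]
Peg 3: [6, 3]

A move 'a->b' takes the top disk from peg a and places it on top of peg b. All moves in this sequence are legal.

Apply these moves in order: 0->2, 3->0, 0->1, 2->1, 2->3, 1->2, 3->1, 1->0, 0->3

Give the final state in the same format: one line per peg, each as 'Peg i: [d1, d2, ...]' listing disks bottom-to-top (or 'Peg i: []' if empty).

Answer: Peg 0: [4]
Peg 1: [3]
Peg 2: [5, 1]
Peg 3: [6, 2]

Derivation:
After move 1 (0->2):
Peg 0: [4]
Peg 1: []
Peg 2: [5, 2, 1]
Peg 3: [6, 3]

After move 2 (3->0):
Peg 0: [4, 3]
Peg 1: []
Peg 2: [5, 2, 1]
Peg 3: [6]

After move 3 (0->1):
Peg 0: [4]
Peg 1: [3]
Peg 2: [5, 2, 1]
Peg 3: [6]

After move 4 (2->1):
Peg 0: [4]
Peg 1: [3, 1]
Peg 2: [5, 2]
Peg 3: [6]

After move 5 (2->3):
Peg 0: [4]
Peg 1: [3, 1]
Peg 2: [5]
Peg 3: [6, 2]

After move 6 (1->2):
Peg 0: [4]
Peg 1: [3]
Peg 2: [5, 1]
Peg 3: [6, 2]

After move 7 (3->1):
Peg 0: [4]
Peg 1: [3, 2]
Peg 2: [5, 1]
Peg 3: [6]

After move 8 (1->0):
Peg 0: [4, 2]
Peg 1: [3]
Peg 2: [5, 1]
Peg 3: [6]

After move 9 (0->3):
Peg 0: [4]
Peg 1: [3]
Peg 2: [5, 1]
Peg 3: [6, 2]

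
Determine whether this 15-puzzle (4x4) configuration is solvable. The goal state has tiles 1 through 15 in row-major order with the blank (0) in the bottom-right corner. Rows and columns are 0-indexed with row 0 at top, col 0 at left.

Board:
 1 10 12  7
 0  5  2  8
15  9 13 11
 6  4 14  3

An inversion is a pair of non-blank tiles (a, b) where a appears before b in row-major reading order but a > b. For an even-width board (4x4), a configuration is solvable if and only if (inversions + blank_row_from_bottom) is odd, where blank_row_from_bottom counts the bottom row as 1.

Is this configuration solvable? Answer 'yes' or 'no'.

Inversions: 49
Blank is in row 1 (0-indexed from top), which is row 3 counting from the bottom (bottom = 1).
49 + 3 = 52, which is even, so the puzzle is not solvable.

Answer: no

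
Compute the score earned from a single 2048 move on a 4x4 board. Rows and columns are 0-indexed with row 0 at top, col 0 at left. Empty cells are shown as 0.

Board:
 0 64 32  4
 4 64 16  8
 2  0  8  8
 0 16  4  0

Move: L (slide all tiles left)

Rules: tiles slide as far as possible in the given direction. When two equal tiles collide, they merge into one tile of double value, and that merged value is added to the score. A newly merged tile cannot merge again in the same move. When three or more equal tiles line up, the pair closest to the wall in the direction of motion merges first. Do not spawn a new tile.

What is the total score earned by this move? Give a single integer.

Slide left:
row 0: [0, 64, 32, 4] -> [64, 32, 4, 0]  score +0 (running 0)
row 1: [4, 64, 16, 8] -> [4, 64, 16, 8]  score +0 (running 0)
row 2: [2, 0, 8, 8] -> [2, 16, 0, 0]  score +16 (running 16)
row 3: [0, 16, 4, 0] -> [16, 4, 0, 0]  score +0 (running 16)
Board after move:
64 32  4  0
 4 64 16  8
 2 16  0  0
16  4  0  0

Answer: 16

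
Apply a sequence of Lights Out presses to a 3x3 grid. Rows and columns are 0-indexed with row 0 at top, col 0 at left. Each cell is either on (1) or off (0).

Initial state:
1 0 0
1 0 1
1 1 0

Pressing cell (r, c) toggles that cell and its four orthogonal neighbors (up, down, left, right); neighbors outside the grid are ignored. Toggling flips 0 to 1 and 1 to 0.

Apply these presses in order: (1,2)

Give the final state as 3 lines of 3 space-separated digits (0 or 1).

Answer: 1 0 1
1 1 0
1 1 1

Derivation:
After press 1 at (1,2):
1 0 1
1 1 0
1 1 1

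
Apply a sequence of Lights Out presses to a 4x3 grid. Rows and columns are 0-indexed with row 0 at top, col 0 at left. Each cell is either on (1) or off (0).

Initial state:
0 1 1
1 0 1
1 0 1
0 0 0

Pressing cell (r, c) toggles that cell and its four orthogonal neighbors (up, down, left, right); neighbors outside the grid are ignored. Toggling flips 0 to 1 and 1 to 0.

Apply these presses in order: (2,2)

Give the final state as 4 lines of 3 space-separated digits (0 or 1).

Answer: 0 1 1
1 0 0
1 1 0
0 0 1

Derivation:
After press 1 at (2,2):
0 1 1
1 0 0
1 1 0
0 0 1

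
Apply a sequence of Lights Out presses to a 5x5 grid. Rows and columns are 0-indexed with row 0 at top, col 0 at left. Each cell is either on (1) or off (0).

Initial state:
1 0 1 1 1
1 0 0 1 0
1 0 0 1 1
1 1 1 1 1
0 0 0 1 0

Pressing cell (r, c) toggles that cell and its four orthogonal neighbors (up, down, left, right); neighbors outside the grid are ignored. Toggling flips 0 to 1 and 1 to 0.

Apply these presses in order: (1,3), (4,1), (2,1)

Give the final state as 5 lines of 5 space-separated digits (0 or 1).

After press 1 at (1,3):
1 0 1 0 1
1 0 1 0 1
1 0 0 0 1
1 1 1 1 1
0 0 0 1 0

After press 2 at (4,1):
1 0 1 0 1
1 0 1 0 1
1 0 0 0 1
1 0 1 1 1
1 1 1 1 0

After press 3 at (2,1):
1 0 1 0 1
1 1 1 0 1
0 1 1 0 1
1 1 1 1 1
1 1 1 1 0

Answer: 1 0 1 0 1
1 1 1 0 1
0 1 1 0 1
1 1 1 1 1
1 1 1 1 0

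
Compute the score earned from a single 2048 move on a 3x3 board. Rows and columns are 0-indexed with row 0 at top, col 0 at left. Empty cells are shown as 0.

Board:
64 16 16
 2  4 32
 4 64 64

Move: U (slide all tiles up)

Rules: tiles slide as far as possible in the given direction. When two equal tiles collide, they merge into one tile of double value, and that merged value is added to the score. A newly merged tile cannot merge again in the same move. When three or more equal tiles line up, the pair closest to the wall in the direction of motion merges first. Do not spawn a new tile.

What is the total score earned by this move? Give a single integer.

Answer: 0

Derivation:
Slide up:
col 0: [64, 2, 4] -> [64, 2, 4]  score +0 (running 0)
col 1: [16, 4, 64] -> [16, 4, 64]  score +0 (running 0)
col 2: [16, 32, 64] -> [16, 32, 64]  score +0 (running 0)
Board after move:
64 16 16
 2  4 32
 4 64 64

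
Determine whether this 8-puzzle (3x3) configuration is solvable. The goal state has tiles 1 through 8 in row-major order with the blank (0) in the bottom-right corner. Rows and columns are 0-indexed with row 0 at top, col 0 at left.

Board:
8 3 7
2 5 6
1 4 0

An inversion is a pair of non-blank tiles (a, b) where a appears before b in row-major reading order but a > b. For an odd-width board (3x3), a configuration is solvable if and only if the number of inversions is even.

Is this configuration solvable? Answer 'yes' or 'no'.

Answer: no

Derivation:
Inversions (pairs i<j in row-major order where tile[i] > tile[j] > 0): 19
19 is odd, so the puzzle is not solvable.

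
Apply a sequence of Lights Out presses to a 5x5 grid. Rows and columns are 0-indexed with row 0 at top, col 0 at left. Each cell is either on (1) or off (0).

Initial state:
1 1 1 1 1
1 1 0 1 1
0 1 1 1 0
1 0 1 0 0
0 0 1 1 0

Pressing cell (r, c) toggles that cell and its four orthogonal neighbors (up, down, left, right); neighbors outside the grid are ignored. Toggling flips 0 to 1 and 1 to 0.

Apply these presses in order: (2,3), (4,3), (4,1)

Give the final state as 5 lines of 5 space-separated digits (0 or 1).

After press 1 at (2,3):
1 1 1 1 1
1 1 0 0 1
0 1 0 0 1
1 0 1 1 0
0 0 1 1 0

After press 2 at (4,3):
1 1 1 1 1
1 1 0 0 1
0 1 0 0 1
1 0 1 0 0
0 0 0 0 1

After press 3 at (4,1):
1 1 1 1 1
1 1 0 0 1
0 1 0 0 1
1 1 1 0 0
1 1 1 0 1

Answer: 1 1 1 1 1
1 1 0 0 1
0 1 0 0 1
1 1 1 0 0
1 1 1 0 1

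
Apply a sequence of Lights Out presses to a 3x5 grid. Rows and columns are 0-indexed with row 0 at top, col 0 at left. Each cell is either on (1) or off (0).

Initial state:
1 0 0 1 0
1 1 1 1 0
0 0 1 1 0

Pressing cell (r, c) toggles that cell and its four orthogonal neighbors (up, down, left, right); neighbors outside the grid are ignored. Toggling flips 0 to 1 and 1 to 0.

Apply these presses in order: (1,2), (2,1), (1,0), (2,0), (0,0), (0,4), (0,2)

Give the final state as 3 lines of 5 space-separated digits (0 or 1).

Answer: 1 0 0 1 1
0 0 1 0 1
1 0 1 1 0

Derivation:
After press 1 at (1,2):
1 0 1 1 0
1 0 0 0 0
0 0 0 1 0

After press 2 at (2,1):
1 0 1 1 0
1 1 0 0 0
1 1 1 1 0

After press 3 at (1,0):
0 0 1 1 0
0 0 0 0 0
0 1 1 1 0

After press 4 at (2,0):
0 0 1 1 0
1 0 0 0 0
1 0 1 1 0

After press 5 at (0,0):
1 1 1 1 0
0 0 0 0 0
1 0 1 1 0

After press 6 at (0,4):
1 1 1 0 1
0 0 0 0 1
1 0 1 1 0

After press 7 at (0,2):
1 0 0 1 1
0 0 1 0 1
1 0 1 1 0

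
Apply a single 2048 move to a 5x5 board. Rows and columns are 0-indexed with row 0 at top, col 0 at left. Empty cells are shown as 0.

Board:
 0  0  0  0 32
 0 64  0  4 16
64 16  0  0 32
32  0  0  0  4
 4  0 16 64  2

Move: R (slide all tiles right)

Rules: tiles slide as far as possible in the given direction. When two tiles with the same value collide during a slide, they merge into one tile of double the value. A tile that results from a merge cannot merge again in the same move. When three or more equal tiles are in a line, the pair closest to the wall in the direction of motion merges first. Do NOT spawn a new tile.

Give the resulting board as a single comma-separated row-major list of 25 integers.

Answer: 0, 0, 0, 0, 32, 0, 0, 64, 4, 16, 0, 0, 64, 16, 32, 0, 0, 0, 32, 4, 0, 4, 16, 64, 2

Derivation:
Slide right:
row 0: [0, 0, 0, 0, 32] -> [0, 0, 0, 0, 32]
row 1: [0, 64, 0, 4, 16] -> [0, 0, 64, 4, 16]
row 2: [64, 16, 0, 0, 32] -> [0, 0, 64, 16, 32]
row 3: [32, 0, 0, 0, 4] -> [0, 0, 0, 32, 4]
row 4: [4, 0, 16, 64, 2] -> [0, 4, 16, 64, 2]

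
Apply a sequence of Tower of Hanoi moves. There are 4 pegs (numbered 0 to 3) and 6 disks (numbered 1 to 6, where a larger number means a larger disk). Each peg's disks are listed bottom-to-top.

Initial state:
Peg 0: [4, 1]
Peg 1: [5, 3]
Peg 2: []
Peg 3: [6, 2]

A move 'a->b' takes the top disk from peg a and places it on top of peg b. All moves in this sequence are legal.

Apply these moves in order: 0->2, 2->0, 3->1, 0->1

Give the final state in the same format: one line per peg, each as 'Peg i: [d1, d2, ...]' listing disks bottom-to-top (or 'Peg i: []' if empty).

After move 1 (0->2):
Peg 0: [4]
Peg 1: [5, 3]
Peg 2: [1]
Peg 3: [6, 2]

After move 2 (2->0):
Peg 0: [4, 1]
Peg 1: [5, 3]
Peg 2: []
Peg 3: [6, 2]

After move 3 (3->1):
Peg 0: [4, 1]
Peg 1: [5, 3, 2]
Peg 2: []
Peg 3: [6]

After move 4 (0->1):
Peg 0: [4]
Peg 1: [5, 3, 2, 1]
Peg 2: []
Peg 3: [6]

Answer: Peg 0: [4]
Peg 1: [5, 3, 2, 1]
Peg 2: []
Peg 3: [6]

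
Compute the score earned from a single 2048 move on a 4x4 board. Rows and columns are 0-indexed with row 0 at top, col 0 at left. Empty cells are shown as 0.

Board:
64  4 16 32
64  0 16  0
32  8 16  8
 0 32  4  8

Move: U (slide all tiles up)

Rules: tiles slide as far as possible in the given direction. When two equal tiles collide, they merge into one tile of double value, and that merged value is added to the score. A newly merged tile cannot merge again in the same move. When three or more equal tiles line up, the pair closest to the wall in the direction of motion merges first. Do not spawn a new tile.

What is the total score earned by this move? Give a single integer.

Slide up:
col 0: [64, 64, 32, 0] -> [128, 32, 0, 0]  score +128 (running 128)
col 1: [4, 0, 8, 32] -> [4, 8, 32, 0]  score +0 (running 128)
col 2: [16, 16, 16, 4] -> [32, 16, 4, 0]  score +32 (running 160)
col 3: [32, 0, 8, 8] -> [32, 16, 0, 0]  score +16 (running 176)
Board after move:
128   4  32  32
 32   8  16  16
  0  32   4   0
  0   0   0   0

Answer: 176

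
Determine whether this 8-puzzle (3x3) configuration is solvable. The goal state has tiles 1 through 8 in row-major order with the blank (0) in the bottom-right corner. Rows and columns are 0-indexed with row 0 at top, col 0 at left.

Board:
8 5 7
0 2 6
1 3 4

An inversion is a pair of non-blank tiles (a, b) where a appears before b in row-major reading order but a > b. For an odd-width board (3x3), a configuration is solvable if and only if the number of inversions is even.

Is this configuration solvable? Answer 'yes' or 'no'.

Answer: yes

Derivation:
Inversions (pairs i<j in row-major order where tile[i] > tile[j] > 0): 20
20 is even, so the puzzle is solvable.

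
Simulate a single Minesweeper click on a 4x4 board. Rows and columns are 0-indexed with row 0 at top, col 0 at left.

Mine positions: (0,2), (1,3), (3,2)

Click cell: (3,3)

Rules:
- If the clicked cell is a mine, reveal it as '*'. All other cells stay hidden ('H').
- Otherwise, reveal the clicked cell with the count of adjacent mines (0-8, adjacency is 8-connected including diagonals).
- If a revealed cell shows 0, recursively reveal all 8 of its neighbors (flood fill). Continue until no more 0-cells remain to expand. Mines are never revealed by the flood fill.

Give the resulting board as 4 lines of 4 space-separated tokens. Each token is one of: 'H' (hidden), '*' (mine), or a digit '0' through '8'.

H H H H
H H H H
H H H H
H H H 1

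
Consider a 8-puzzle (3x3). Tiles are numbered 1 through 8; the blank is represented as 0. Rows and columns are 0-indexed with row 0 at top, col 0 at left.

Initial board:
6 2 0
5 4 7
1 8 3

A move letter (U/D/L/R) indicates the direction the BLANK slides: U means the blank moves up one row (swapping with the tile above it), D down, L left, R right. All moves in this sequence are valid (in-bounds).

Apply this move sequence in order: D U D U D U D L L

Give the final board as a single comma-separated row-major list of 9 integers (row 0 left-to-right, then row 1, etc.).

After move 1 (D):
6 2 7
5 4 0
1 8 3

After move 2 (U):
6 2 0
5 4 7
1 8 3

After move 3 (D):
6 2 7
5 4 0
1 8 3

After move 4 (U):
6 2 0
5 4 7
1 8 3

After move 5 (D):
6 2 7
5 4 0
1 8 3

After move 6 (U):
6 2 0
5 4 7
1 8 3

After move 7 (D):
6 2 7
5 4 0
1 8 3

After move 8 (L):
6 2 7
5 0 4
1 8 3

After move 9 (L):
6 2 7
0 5 4
1 8 3

Answer: 6, 2, 7, 0, 5, 4, 1, 8, 3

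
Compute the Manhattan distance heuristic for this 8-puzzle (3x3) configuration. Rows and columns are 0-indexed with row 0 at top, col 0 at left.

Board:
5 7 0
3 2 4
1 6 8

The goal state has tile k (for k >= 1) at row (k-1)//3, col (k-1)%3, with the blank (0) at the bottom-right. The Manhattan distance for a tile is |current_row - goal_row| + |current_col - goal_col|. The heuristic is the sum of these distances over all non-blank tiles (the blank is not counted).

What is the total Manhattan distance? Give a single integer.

Answer: 16

Derivation:
Tile 5: at (0,0), goal (1,1), distance |0-1|+|0-1| = 2
Tile 7: at (0,1), goal (2,0), distance |0-2|+|1-0| = 3
Tile 3: at (1,0), goal (0,2), distance |1-0|+|0-2| = 3
Tile 2: at (1,1), goal (0,1), distance |1-0|+|1-1| = 1
Tile 4: at (1,2), goal (1,0), distance |1-1|+|2-0| = 2
Tile 1: at (2,0), goal (0,0), distance |2-0|+|0-0| = 2
Tile 6: at (2,1), goal (1,2), distance |2-1|+|1-2| = 2
Tile 8: at (2,2), goal (2,1), distance |2-2|+|2-1| = 1
Sum: 2 + 3 + 3 + 1 + 2 + 2 + 2 + 1 = 16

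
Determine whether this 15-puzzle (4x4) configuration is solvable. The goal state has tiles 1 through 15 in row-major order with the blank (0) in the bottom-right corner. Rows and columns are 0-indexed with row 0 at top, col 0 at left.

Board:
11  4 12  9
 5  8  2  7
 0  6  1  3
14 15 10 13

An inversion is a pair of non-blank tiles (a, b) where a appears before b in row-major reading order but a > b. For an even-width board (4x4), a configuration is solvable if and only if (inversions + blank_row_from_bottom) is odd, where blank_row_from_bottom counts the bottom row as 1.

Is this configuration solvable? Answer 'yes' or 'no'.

Inversions: 47
Blank is in row 2 (0-indexed from top), which is row 2 counting from the bottom (bottom = 1).
47 + 2 = 49, which is odd, so the puzzle is solvable.

Answer: yes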